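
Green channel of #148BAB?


Color: #148BAB
R = 14 = 20
G = 8B = 139
B = AB = 171
Green = 139


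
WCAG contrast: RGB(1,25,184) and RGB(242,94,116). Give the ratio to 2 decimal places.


Linearize each sRGB channel c=v/255: c/12.92 if c ≤ 0.04045 else ((c+0.055)/1.055)^2.4
L = 0.2126×R_lin + 0.7152×G_lin + 0.0722×B_lin
Color 1 (1,25,184):
  R=1: 1/255≈0.0039 ≤ 0.04045 → 0.0039/12.92 ≈ 0.00030
  G=25: 25/255≈0.0980 > 0.04045 → ((0.0980+0.055)/1.055)^2.4 ≈ 0.00972
  B=184: 184/255≈0.7216 > 0.04045 → ((0.7216+0.055)/1.055)^2.4 ≈ 0.47932
  L1 = 0.2126×0.00030 + 0.7152×0.00972 + 0.0722×0.47932 ≈ 0.04162
Color 2 (242,94,116):
  R=242: 242/255≈0.9490 > 0.04045 → ((0.9490+0.055)/1.055)^2.4 ≈ 0.88792
  G=94: 94/255≈0.3686 > 0.04045 → ((0.3686+0.055)/1.055)^2.4 ≈ 0.11193
  B=116: 116/255≈0.4549 > 0.04045 → ((0.4549+0.055)/1.055)^2.4 ≈ 0.17465
  L2 = 0.2126×0.88792 + 0.7152×0.11193 + 0.0722×0.17465 ≈ 0.28144
Lighter = 0.28144, Darker = 0.04162
Ratio = (L_lighter + 0.05) / (L_darker + 0.05)
Ratio = (0.28144 + 0.05) / (0.04162 + 0.05) = 0.33144 / 0.09162 ≈ 3.6173
Ratio ≈ 3.62:1


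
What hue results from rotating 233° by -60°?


New hue = (H + rotation) mod 360
New hue = (233 -60) mod 360
= 173 mod 360
= 173°


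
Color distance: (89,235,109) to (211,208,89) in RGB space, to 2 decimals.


d = √[(R₁-R₂)² + (G₁-G₂)² + (B₁-B₂)²]
d = √[(89-211)² + (235-208)² + (109-89)²]
d = √[14884 + 729 + 400]
d = √16013
d ≈ 126.54


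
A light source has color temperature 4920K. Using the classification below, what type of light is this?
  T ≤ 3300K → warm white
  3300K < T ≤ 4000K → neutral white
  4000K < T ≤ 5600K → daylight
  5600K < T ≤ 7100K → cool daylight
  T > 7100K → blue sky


Temperature: 4920K
4000K < 4920K ≤ 5600K → daylight
Classification: daylight


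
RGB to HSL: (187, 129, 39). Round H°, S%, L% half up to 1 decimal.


Normalize: R'=187/255≈0.7333, G'=129/255≈0.5059, B'=39/255≈0.1529
Max=187/255, Min=39/255, Δ=Max-Min=148/255
L = (Max+Min)/2 = (187+39)/510 = 226/510 = 0.44313… → L = 44.3%
L ≤ 0.5 → S = Δ/(Max+Min) = 148/(187+39) = 148/226 = 0.65486… → S = 65.5%
(the 1/255 factors cancel in S and H, so raw channel differences can be used)
Max is R' → H = 60 × (((G-B)/Δ) mod 6) = 60 × (((129-39)/148) mod 6)
  90/148 = 0.6081…
  H = 60 × 0.6081… = 36.486…° → H = 36.5°
= HSL(36.5°, 65.5%, 44.3%)


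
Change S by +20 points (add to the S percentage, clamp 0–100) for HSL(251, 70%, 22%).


Original S = 70%
Adjustment = +20 percentage points
New S = 70 + (20) = 90
Clamp to [0, 100] → 90
= HSL(251°, 90%, 22%)


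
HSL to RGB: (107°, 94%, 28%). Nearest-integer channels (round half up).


H=107°, S=0.94, L=0.28
C = (1-|2L-1|)×S = (1-|-0.44|)×0.94 = 0.5264
H' = H/60 = 107/60 ≈ 1.7833; X = C×(1-|H' mod 2 - 1|) ≈ 0.1141
m = L - C/2 = 0.28 - 0.2632 = 0.0168
Sector ⌊H'⌋ = 1 → (R',G',B') = (≈0.1141, 0.5264, 0.0)
RGB = ((R'+m)×255, (G'+m)×255, (B'+m)×255) = (33.3676, 138.516, 4.284)
Round half up → RGB(33, 139, 4)


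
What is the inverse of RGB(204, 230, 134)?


Invert: (255-R, 255-G, 255-B)
R: 255-204 = 51
G: 255-230 = 25
B: 255-134 = 121
= RGB(51, 25, 121)


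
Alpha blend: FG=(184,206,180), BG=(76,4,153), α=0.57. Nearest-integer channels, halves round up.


C = α×F + (1-α)×B, with 1-α = 0.43
R: 0.57×184 + 0.43×76 = 104.88 + 32.68 = 137.56 → 138
G: 0.57×206 + 0.43×4 = 117.42 + 1.72 = 119.14 → 119
B: 0.57×180 + 0.43×153 = 102.60 + 65.79 = 168.39 → 168
= RGB(138, 119, 168)


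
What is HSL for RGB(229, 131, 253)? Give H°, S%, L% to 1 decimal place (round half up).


Normalize: R'=229/255≈0.8980, G'=131/255≈0.5137, B'=253/255≈0.9922
Max=253/255, Min=131/255, Δ=Max-Min=122/255
L = (Max+Min)/2 = (253+131)/510 = 384/510 = 0.75294… → L = 75.3%
L > 0.5 → S = Δ/(2-Max-Min) = 122/(510-253-131) = 122/126 = 0.96825… → S = 96.8%
(the 1/255 factors cancel in S and H, so raw channel differences can be used)
Max is B' → H = 60 × ((R-G)/Δ + 4) = 60 × ((229-131)/122 + 4)
  98/122 + 4 = 0.8032… + 4 = 4.8032…
  H = 60 × 4.8032… = 288.196…° → H = 288.2°
= HSL(288.2°, 96.8%, 75.3%)


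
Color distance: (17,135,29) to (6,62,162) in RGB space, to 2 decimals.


d = √[(R₁-R₂)² + (G₁-G₂)² + (B₁-B₂)²]
d = √[(17-6)² + (135-62)² + (29-162)²]
d = √[121 + 5329 + 17689]
d = √23139
d ≈ 152.12


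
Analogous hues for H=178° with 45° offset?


Base hue: 178°
Left analog: (178 - 45) mod 360 = 133°
Right analog: (178 + 45) mod 360 = 223°
Analogous hues = 133° and 223°


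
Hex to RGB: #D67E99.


D6 → 214 (R)
7E → 126 (G)
99 → 153 (B)
= RGB(214, 126, 153)


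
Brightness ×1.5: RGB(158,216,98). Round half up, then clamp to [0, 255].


Multiply each channel by 1.5, round half up, clamp to [0, 255]
R: 158×1.5 = 237
G: 216×1.5 = 324 → clamp → 255
B: 98×1.5 = 147
= RGB(237, 255, 147)


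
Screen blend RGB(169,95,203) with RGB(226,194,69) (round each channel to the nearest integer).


Screen: C = 255 - (255-A)×(255-B)/255, rounded to nearest integer
R: 255 - (255-169)×(255-226)/255 = 255 - 2494/255 ≈ 255 - 9.780 = 245.220 → 245
G: 255 - (255-95)×(255-194)/255 = 255 - 9760/255 ≈ 255 - 38.275 = 216.725 → 217
B: 255 - (255-203)×(255-69)/255 = 255 - 9672/255 ≈ 255 - 37.929 = 217.071 → 217
= RGB(245, 217, 217)


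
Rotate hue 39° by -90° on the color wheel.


New hue = (H + rotation) mod 360
New hue = (39 -90) mod 360
= -51 mod 360
= 309°


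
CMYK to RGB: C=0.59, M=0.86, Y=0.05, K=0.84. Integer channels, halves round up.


R = 255 × (1-C) × (1-K) = 255 × 0.41 × 0.16 = 16.728 → 17
G = 255 × (1-M) × (1-K) = 255 × 0.14 × 0.16 = 5.712 → 6
B = 255 × (1-Y) × (1-K) = 255 × 0.95 × 0.16 = 38.76 → 39
= RGB(17, 6, 39)


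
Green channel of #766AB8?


Color: #766AB8
R = 76 = 118
G = 6A = 106
B = B8 = 184
Green = 106


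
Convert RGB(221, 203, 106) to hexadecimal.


R = 221 → DD (hex)
G = 203 → CB (hex)
B = 106 → 6A (hex)
Hex = #DDCB6A


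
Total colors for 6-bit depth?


Colors = 2^bits = 2^6
= 64 colors


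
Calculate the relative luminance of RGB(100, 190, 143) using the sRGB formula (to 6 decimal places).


Linearize each channel (sRGB transfer function): c = v/255; c_lin = c/12.92 if c ≤ 0.04045, else ((c+0.055)/1.055)^2.4
  R: 100/255 ≈ 0.392157 > 0.04045 → ((0.392157+0.055)/1.055)^2.4 ≈ 0.127438
  G: 190/255 ≈ 0.745098 > 0.04045 → ((0.745098+0.055)/1.055)^2.4 ≈ 0.514918
  B: 143/255 ≈ 0.560784 > 0.04045 → ((0.560784+0.055)/1.055)^2.4 ≈ 0.274677
R_lin = 0.127438, G_lin = 0.514918, B_lin = 0.274677
L = 0.2126×R + 0.7152×G + 0.0722×B
L = 0.2126×0.127438 + 0.7152×0.514918 + 0.0722×0.274677
L ≈ 0.415194


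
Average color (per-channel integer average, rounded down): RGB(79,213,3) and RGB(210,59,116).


Midpoint: each channel = ⌊(C₁+C₂)/2⌋
R: ⌊(79+210)/2⌋ = 144
G: ⌊(213+59)/2⌋ = 136
B: ⌊(3+116)/2⌋ = 59
= RGB(144, 136, 59)


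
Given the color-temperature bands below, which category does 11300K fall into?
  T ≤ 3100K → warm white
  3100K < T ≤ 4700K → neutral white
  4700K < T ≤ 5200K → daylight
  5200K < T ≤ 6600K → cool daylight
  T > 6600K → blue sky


Temperature: 11300K
11300K > 6600K → blue sky
Classification: blue sky


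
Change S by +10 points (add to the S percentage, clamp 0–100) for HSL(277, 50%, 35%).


Original S = 50%
Adjustment = +10 percentage points
New S = 50 + (10) = 60
Clamp to [0, 100] → 60
= HSL(277°, 60%, 35%)


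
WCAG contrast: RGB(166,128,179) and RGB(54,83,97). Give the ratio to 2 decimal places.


Linearize each sRGB channel c=v/255: c/12.92 if c ≤ 0.04045 else ((c+0.055)/1.055)^2.4
L = 0.2126×R_lin + 0.7152×G_lin + 0.0722×B_lin
Color 1 (166,128,179):
  R=166: 166/255≈0.6510 > 0.04045 → ((0.6510+0.055)/1.055)^2.4 ≈ 0.38133
  G=128: 128/255≈0.5020 > 0.04045 → ((0.5020+0.055)/1.055)^2.4 ≈ 0.21586
  B=179: 179/255≈0.7020 > 0.04045 → ((0.7020+0.055)/1.055)^2.4 ≈ 0.45079
  L1 = 0.2126×0.38133 + 0.7152×0.21586 + 0.0722×0.45079 ≈ 0.26800
Color 2 (54,83,97):
  R=54: 54/255≈0.2118 > 0.04045 → ((0.2118+0.055)/1.055)^2.4 ≈ 0.03689
  G=83: 83/255≈0.3255 > 0.04045 → ((0.3255+0.055)/1.055)^2.4 ≈ 0.08650
  B=97: 97/255≈0.3804 > 0.04045 → ((0.3804+0.055)/1.055)^2.4 ≈ 0.11954
  L2 = 0.2126×0.03689 + 0.7152×0.08650 + 0.0722×0.11954 ≈ 0.07834
Lighter = 0.26800, Darker = 0.07834
Ratio = (L_lighter + 0.05) / (L_darker + 0.05)
Ratio = (0.26800 + 0.05) / (0.07834 + 0.05) = 0.31800 / 0.12834 ≈ 2.4778
Ratio ≈ 2.48:1


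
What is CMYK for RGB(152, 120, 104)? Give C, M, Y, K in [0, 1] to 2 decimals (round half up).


R'=152/255≈0.5961, G'=120/255≈0.4706, B'=104/255≈0.4078
K = 1 - max(R',G',B') = 1 - 152/255 = 103/255 = 0.40392… → 0.40
(1-R'-K)/(1-K) simplifies to (max-R)/max with max = 152:
C = (152-152)/152 = 0/152 = 0 → 0.00
M = (152-120)/152 = 32/152 = 0.21052… → 0.21
Y = (152-104)/152 = 48/152 = 0.31578… → 0.32
= CMYK(0.00, 0.21, 0.32, 0.40)


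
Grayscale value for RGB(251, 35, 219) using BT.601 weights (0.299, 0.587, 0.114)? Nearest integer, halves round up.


Gray = 0.299×R + 0.587×G + 0.114×B
Gray = 0.299×251 + 0.587×35 + 0.114×219
Gray = 75.049 + 20.545 + 24.966
Gray = 120.560 → round half up → 121
Gray = 121


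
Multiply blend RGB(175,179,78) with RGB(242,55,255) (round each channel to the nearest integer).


Multiply: C = A×B/255, rounded to nearest integer
R: 175×242/255 = 42350/255 ≈ 166.078 → 166
G: 179×55/255 = 9845/255 ≈ 38.608 → 39
B: 78×255/255 = 19890/255 ≈ 78.000 → 78
= RGB(166, 39, 78)


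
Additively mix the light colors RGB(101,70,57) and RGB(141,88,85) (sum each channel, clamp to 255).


Additive: each channel = min(255, C₁+C₂)
R: 101+141 = 242 → 242
G: 70+88 = 158 → 158
B: 57+85 = 142 → 142
= RGB(242, 158, 142)


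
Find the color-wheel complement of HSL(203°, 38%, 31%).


Complement = opposite side of color wheel = hue + 180°
H' = (203 + 180) mod 360 = 23°
S and L unchanged.
= HSL(23°, 38%, 31%)


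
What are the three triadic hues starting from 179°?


Triadic: equally spaced at 120° intervals
H1 = 179°
H2 = (179 + 120) mod 360 = 299°
H3 = (179 + 240) mod 360 = 59°
Triadic = 179°, 299°, 59°


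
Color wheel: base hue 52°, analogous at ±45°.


Base hue: 52°
Left analog: (52 - 45) mod 360 = 7°
Right analog: (52 + 45) mod 360 = 97°
Analogous hues = 7° and 97°


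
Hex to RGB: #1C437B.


1C → 28 (R)
43 → 67 (G)
7B → 123 (B)
= RGB(28, 67, 123)


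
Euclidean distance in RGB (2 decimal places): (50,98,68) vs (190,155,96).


d = √[(R₁-R₂)² + (G₁-G₂)² + (B₁-B₂)²]
d = √[(50-190)² + (98-155)² + (68-96)²]
d = √[19600 + 3249 + 784]
d = √23633
d ≈ 153.73


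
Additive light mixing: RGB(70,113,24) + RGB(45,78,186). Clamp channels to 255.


Additive: each channel = min(255, C₁+C₂)
R: 70+45 = 115 → 115
G: 113+78 = 191 → 191
B: 24+186 = 210 → 210
= RGB(115, 191, 210)


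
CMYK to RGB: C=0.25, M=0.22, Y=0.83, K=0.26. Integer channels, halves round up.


R = 255 × (1-C) × (1-K) = 255 × 0.75 × 0.74 = 141.525 → 142
G = 255 × (1-M) × (1-K) = 255 × 0.78 × 0.74 = 147.186 → 147
B = 255 × (1-Y) × (1-K) = 255 × 0.17 × 0.74 = 32.079 → 32
= RGB(142, 147, 32)


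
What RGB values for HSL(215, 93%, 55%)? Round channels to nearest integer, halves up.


H=215°, S=0.93, L=0.55
C = (1-|2L-1|)×S = (1-|0.10|)×0.93 = 0.837
H' = H/60 = 215/60 ≈ 3.5833; X = C×(1-|H' mod 2 - 1|) = 0.34875
m = L - C/2 = 0.55 - 0.4185 = 0.1315
Sector ⌊H'⌋ = 3 → (R',G',B') = (0.0, 0.34875, 0.837)
RGB = ((R'+m)×255, (G'+m)×255, (B'+m)×255) = (33.5325, 122.46375, 246.9675)
Round half up → RGB(34, 122, 247)


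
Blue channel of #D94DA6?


Color: #D94DA6
R = D9 = 217
G = 4D = 77
B = A6 = 166
Blue = 166


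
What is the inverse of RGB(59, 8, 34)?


Invert: (255-R, 255-G, 255-B)
R: 255-59 = 196
G: 255-8 = 247
B: 255-34 = 221
= RGB(196, 247, 221)


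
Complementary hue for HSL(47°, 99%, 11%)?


Complement = opposite side of color wheel = hue + 180°
H' = (47 + 180) mod 360 = 227°
S and L unchanged.
= HSL(227°, 99%, 11%)


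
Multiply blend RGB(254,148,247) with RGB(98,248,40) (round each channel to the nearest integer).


Multiply: C = A×B/255, rounded to nearest integer
R: 254×98/255 = 24892/255 ≈ 97.616 → 98
G: 148×248/255 = 36704/255 ≈ 143.937 → 144
B: 247×40/255 = 9880/255 ≈ 38.745 → 39
= RGB(98, 144, 39)


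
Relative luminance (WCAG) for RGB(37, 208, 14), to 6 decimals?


Linearize each channel (sRGB transfer function): c = v/255; c_lin = c/12.92 if c ≤ 0.04045, else ((c+0.055)/1.055)^2.4
  R: 37/255 ≈ 0.145098 > 0.04045 → ((0.145098+0.055)/1.055)^2.4 ≈ 0.018500
  G: 208/255 ≈ 0.815686 > 0.04045 → ((0.815686+0.055)/1.055)^2.4 ≈ 0.630757
  B: 14/255 ≈ 0.054902 > 0.04045 → ((0.054902+0.055)/1.055)^2.4 ≈ 0.004391
R_lin = 0.018500, G_lin = 0.630757, B_lin = 0.004391
L = 0.2126×R + 0.7152×G + 0.0722×B
L = 0.2126×0.018500 + 0.7152×0.630757 + 0.0722×0.004391
L ≈ 0.455368


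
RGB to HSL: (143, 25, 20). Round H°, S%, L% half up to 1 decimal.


Normalize: R'=143/255≈0.5608, G'=25/255≈0.0980, B'=20/255≈0.0784
Max=143/255, Min=20/255, Δ=Max-Min=123/255
L = (Max+Min)/2 = (143+20)/510 = 163/510 = 0.31960… → L = 32.0%
L ≤ 0.5 → S = Δ/(Max+Min) = 123/(143+20) = 123/163 = 0.75460… → S = 75.5%
(the 1/255 factors cancel in S and H, so raw channel differences can be used)
Max is R' → H = 60 × (((G-B)/Δ) mod 6) = 60 × (((25-20)/123) mod 6)
  5/123 = 0.0406…
  H = 60 × 0.0406… = 2.439…° → H = 2.4°
= HSL(2.4°, 75.5%, 32.0%)


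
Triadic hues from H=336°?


Triadic: equally spaced at 120° intervals
H1 = 336°
H2 = (336 + 120) mod 360 = 96°
H3 = (336 + 240) mod 360 = 216°
Triadic = 336°, 96°, 216°


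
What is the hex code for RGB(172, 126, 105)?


R = 172 → AC (hex)
G = 126 → 7E (hex)
B = 105 → 69 (hex)
Hex = #AC7E69


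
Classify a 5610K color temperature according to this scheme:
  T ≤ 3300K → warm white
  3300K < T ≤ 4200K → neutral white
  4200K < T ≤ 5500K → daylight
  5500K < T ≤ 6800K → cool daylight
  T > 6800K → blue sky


Temperature: 5610K
5500K < 5610K ≤ 6800K → cool daylight
Classification: cool daylight


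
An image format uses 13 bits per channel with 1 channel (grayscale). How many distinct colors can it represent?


Total bits = 13 bits/channel × 1 channels = 13 bits
Distinct colors = 2^13
= 8,192 colors


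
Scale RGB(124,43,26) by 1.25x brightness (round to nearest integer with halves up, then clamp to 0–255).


Multiply each channel by 1.25, round half up, clamp to [0, 255]
R: 124×1.25 = 155
G: 43×1.25 = 53.75 → round → 54
B: 26×1.25 = 32.5 → round → 33
= RGB(155, 54, 33)


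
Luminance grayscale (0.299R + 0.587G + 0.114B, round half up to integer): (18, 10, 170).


Gray = 0.299×R + 0.587×G + 0.114×B
Gray = 0.299×18 + 0.587×10 + 0.114×170
Gray = 5.382 + 5.870 + 19.380
Gray = 30.632 → round half up → 31
Gray = 31


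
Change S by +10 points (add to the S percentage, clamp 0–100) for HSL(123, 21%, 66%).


Original S = 21%
Adjustment = +10 percentage points
New S = 21 + (10) = 31
Clamp to [0, 100] → 31
= HSL(123°, 31%, 66%)


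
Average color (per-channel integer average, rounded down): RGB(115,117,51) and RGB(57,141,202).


Midpoint: each channel = ⌊(C₁+C₂)/2⌋
R: ⌊(115+57)/2⌋ = 86
G: ⌊(117+141)/2⌋ = 129
B: ⌊(51+202)/2⌋ = 126
= RGB(86, 129, 126)


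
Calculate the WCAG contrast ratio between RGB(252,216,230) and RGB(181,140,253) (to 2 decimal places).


Linearize each sRGB channel c=v/255: c/12.92 if c ≤ 0.04045 else ((c+0.055)/1.055)^2.4
L = 0.2126×R_lin + 0.7152×G_lin + 0.0722×B_lin
Color 1 (252,216,230):
  R=252: 252/255≈0.9882 > 0.04045 → ((0.9882+0.055)/1.055)^2.4 ≈ 0.97345
  G=216: 216/255≈0.8471 > 0.04045 → ((0.8471+0.055)/1.055)^2.4 ≈ 0.68669
  B=230: 230/255≈0.9020 > 0.04045 → ((0.9020+0.055)/1.055)^2.4 ≈ 0.79130
  L1 = 0.2126×0.97345 + 0.7152×0.68669 + 0.0722×0.79130 ≈ 0.75520
Color 2 (181,140,253):
  R=181: 181/255≈0.7098 > 0.04045 → ((0.7098+0.055)/1.055)^2.4 ≈ 0.46208
  G=140: 140/255≈0.5490 > 0.04045 → ((0.5490+0.055)/1.055)^2.4 ≈ 0.26225
  B=253: 253/255≈0.9922 > 0.04045 → ((0.9922+0.055)/1.055)^2.4 ≈ 0.98225
  L2 = 0.2126×0.46208 + 0.7152×0.26225 + 0.0722×0.98225 ≈ 0.35672
Lighter = 0.75520, Darker = 0.35672
Ratio = (L_lighter + 0.05) / (L_darker + 0.05)
Ratio = (0.75520 + 0.05) / (0.35672 + 0.05) = 0.80520 / 0.40672 ≈ 1.9798
Ratio ≈ 1.98:1


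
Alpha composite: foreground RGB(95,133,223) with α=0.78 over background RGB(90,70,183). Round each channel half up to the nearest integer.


C = α×F + (1-α)×B, with 1-α = 0.22
R: 0.78×95 + 0.22×90 = 74.10 + 19.80 = 93.90 → 94
G: 0.78×133 + 0.22×70 = 103.74 + 15.40 = 119.14 → 119
B: 0.78×223 + 0.22×183 = 173.94 + 40.26 = 214.20 → 214
= RGB(94, 119, 214)


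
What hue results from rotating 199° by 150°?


New hue = (H + rotation) mod 360
New hue = (199 + 150) mod 360
= 349 mod 360
= 349°


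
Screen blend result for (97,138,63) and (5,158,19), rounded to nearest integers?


Screen: C = 255 - (255-A)×(255-B)/255, rounded to nearest integer
R: 255 - (255-97)×(255-5)/255 = 255 - 39500/255 ≈ 255 - 154.902 = 100.098 → 100
G: 255 - (255-138)×(255-158)/255 = 255 - 11349/255 ≈ 255 - 44.506 = 210.494 → 210
B: 255 - (255-63)×(255-19)/255 = 255 - 45312/255 ≈ 255 - 177.694 = 77.306 → 77
= RGB(100, 210, 77)


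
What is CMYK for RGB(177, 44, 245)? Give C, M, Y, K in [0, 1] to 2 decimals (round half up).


R'=177/255≈0.6941, G'=44/255≈0.1725, B'=245/255≈0.9608
K = 1 - max(R',G',B') = 1 - 245/255 = 10/255 = 0.03921… → 0.04
(1-R'-K)/(1-K) simplifies to (max-R)/max with max = 245:
C = (245-177)/245 = 68/245 = 0.27755… → 0.28
M = (245-44)/245 = 201/245 = 0.82040… → 0.82
Y = (245-245)/245 = 0/245 = 0 → 0.00
= CMYK(0.28, 0.82, 0.00, 0.04)


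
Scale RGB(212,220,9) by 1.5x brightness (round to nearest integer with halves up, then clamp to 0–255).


Multiply each channel by 1.5, round half up, clamp to [0, 255]
R: 212×1.5 = 318 → clamp → 255
G: 220×1.5 = 330 → clamp → 255
B: 9×1.5 = 13.5 → round → 14
= RGB(255, 255, 14)


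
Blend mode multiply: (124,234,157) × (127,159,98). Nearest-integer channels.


Multiply: C = A×B/255, rounded to nearest integer
R: 124×127/255 = 15748/255 ≈ 61.757 → 62
G: 234×159/255 = 37206/255 ≈ 145.906 → 146
B: 157×98/255 = 15386/255 ≈ 60.337 → 60
= RGB(62, 146, 60)


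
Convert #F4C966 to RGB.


F4 → 244 (R)
C9 → 201 (G)
66 → 102 (B)
= RGB(244, 201, 102)


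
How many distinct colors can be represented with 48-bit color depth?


Colors = 2^bits = 2^48
= 281,474,976,710,656 colors


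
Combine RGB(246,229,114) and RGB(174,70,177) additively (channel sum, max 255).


Additive: each channel = min(255, C₁+C₂)
R: 246+174 = 420 → 255
G: 229+70 = 299 → 255
B: 114+177 = 291 → 255
= RGB(255, 255, 255)


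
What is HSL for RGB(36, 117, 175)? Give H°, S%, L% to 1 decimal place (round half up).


Normalize: R'=36/255≈0.1412, G'=117/255≈0.4588, B'=175/255≈0.6863
Max=175/255, Min=36/255, Δ=Max-Min=139/255
L = (Max+Min)/2 = (175+36)/510 = 211/510 = 0.41372… → L = 41.4%
L ≤ 0.5 → S = Δ/(Max+Min) = 139/(175+36) = 139/211 = 0.65876… → S = 65.9%
(the 1/255 factors cancel in S and H, so raw channel differences can be used)
Max is B' → H = 60 × ((R-G)/Δ + 4) = 60 × ((36-117)/139 + 4)
  -81/139 + 4 = -0.5827… + 4 = 3.4172…
  H = 60 × 3.4172… = 205.035…° → H = 205.0°
= HSL(205.0°, 65.9%, 41.4%)


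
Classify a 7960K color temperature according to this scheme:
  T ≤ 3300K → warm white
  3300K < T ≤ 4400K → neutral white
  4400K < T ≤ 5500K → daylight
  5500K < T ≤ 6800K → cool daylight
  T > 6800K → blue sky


Temperature: 7960K
7960K > 6800K → blue sky
Classification: blue sky


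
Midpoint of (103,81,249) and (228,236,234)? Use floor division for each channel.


Midpoint: each channel = ⌊(C₁+C₂)/2⌋
R: ⌊(103+228)/2⌋ = 165
G: ⌊(81+236)/2⌋ = 158
B: ⌊(249+234)/2⌋ = 241
= RGB(165, 158, 241)


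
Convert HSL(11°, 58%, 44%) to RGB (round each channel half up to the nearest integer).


H=11°, S=0.58, L=0.44
C = (1-|2L-1|)×S = (1-|-0.12|)×0.58 = 0.5104
H' = H/60 = 11/60 ≈ 0.1833; X = C×(1-|H' mod 2 - 1|) ≈ 0.0936
m = L - C/2 = 0.44 - 0.2552 = 0.1848
Sector ⌊H'⌋ = 0 → (R',G',B') = (0.5104, ≈0.0936, 0.0)
RGB = ((R'+m)×255, (G'+m)×255, (B'+m)×255) = (177.276, 70.9852, 47.124)
Round half up → RGB(177, 71, 47)


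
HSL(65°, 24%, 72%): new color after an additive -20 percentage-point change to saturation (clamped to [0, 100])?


Original S = 24%
Adjustment = -20 percentage points
New S = 24 + (-20) = 4
Clamp to [0, 100] → 4
= HSL(65°, 4%, 72%)


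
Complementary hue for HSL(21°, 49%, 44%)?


Complement = opposite side of color wheel = hue + 180°
H' = (21 + 180) mod 360 = 201°
S and L unchanged.
= HSL(201°, 49%, 44%)


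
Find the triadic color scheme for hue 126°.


Triadic: equally spaced at 120° intervals
H1 = 126°
H2 = (126 + 120) mod 360 = 246°
H3 = (126 + 240) mod 360 = 6°
Triadic = 126°, 246°, 6°


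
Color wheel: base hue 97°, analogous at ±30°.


Base hue: 97°
Left analog: (97 - 30) mod 360 = 67°
Right analog: (97 + 30) mod 360 = 127°
Analogous hues = 67° and 127°


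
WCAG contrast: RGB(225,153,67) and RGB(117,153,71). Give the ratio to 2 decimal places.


Linearize each sRGB channel c=v/255: c/12.92 if c ≤ 0.04045 else ((c+0.055)/1.055)^2.4
L = 0.2126×R_lin + 0.7152×G_lin + 0.0722×B_lin
Color 1 (225,153,67):
  R=225: 225/255≈0.8824 > 0.04045 → ((0.8824+0.055)/1.055)^2.4 ≈ 0.75294
  G=153: 153/255≈0.6000 > 0.04045 → ((0.6000+0.055)/1.055)^2.4 ≈ 0.31855
  B=67: 67/255≈0.2627 > 0.04045 → ((0.2627+0.055)/1.055)^2.4 ≈ 0.05613
  L1 = 0.2126×0.75294 + 0.7152×0.31855 + 0.0722×0.05613 ≈ 0.39195
Color 2 (117,153,71):
  R=117: 117/255≈0.4588 > 0.04045 → ((0.4588+0.055)/1.055)^2.4 ≈ 0.17789
  G=153: 153/255≈0.6000 > 0.04045 → ((0.6000+0.055)/1.055)^2.4 ≈ 0.31855
  B=71: 71/255≈0.2784 > 0.04045 → ((0.2784+0.055)/1.055)^2.4 ≈ 0.06301
  L2 = 0.2126×0.17789 + 0.7152×0.31855 + 0.0722×0.06301 ≈ 0.27019
Lighter = 0.39195, Darker = 0.27019
Ratio = (L_lighter + 0.05) / (L_darker + 0.05)
Ratio = (0.39195 + 0.05) / (0.27019 + 0.05) = 0.44195 / 0.32019 ≈ 1.3803
Ratio ≈ 1.38:1


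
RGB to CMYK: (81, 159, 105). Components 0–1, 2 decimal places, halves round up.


R'=81/255≈0.3176, G'=159/255≈0.6235, B'=105/255≈0.4118
K = 1 - max(R',G',B') = 1 - 159/255 = 96/255 = 0.37647… → 0.38
(1-R'-K)/(1-K) simplifies to (max-R)/max with max = 159:
C = (159-81)/159 = 78/159 = 0.49056… → 0.49
M = (159-159)/159 = 0/159 = 0 → 0.00
Y = (159-105)/159 = 54/159 = 0.33962… → 0.34
= CMYK(0.49, 0.00, 0.34, 0.38)


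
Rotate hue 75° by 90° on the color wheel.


New hue = (H + rotation) mod 360
New hue = (75 + 90) mod 360
= 165 mod 360
= 165°


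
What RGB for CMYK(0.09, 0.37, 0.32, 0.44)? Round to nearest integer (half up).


R = 255 × (1-C) × (1-K) = 255 × 0.91 × 0.56 = 129.948 → 130
G = 255 × (1-M) × (1-K) = 255 × 0.63 × 0.56 = 89.964 → 90
B = 255 × (1-Y) × (1-K) = 255 × 0.68 × 0.56 = 97.104 → 97
= RGB(130, 90, 97)


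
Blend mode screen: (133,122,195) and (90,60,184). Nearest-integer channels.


Screen: C = 255 - (255-A)×(255-B)/255, rounded to nearest integer
R: 255 - (255-133)×(255-90)/255 = 255 - 20130/255 ≈ 255 - 78.941 = 176.059 → 176
G: 255 - (255-122)×(255-60)/255 = 255 - 25935/255 ≈ 255 - 101.706 = 153.294 → 153
B: 255 - (255-195)×(255-184)/255 = 255 - 4260/255 ≈ 255 - 16.706 = 238.294 → 238
= RGB(176, 153, 238)


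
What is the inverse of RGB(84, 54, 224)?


Invert: (255-R, 255-G, 255-B)
R: 255-84 = 171
G: 255-54 = 201
B: 255-224 = 31
= RGB(171, 201, 31)


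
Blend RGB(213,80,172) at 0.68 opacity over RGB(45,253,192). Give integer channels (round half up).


C = α×F + (1-α)×B, with 1-α = 0.32
R: 0.68×213 + 0.32×45 = 144.84 + 14.40 = 159.24 → 159
G: 0.68×80 + 0.32×253 = 54.40 + 80.96 = 135.36 → 135
B: 0.68×172 + 0.32×192 = 116.96 + 61.44 = 178.40 → 178
= RGB(159, 135, 178)


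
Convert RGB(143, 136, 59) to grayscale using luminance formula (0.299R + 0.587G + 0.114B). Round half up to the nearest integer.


Gray = 0.299×R + 0.587×G + 0.114×B
Gray = 0.299×143 + 0.587×136 + 0.114×59
Gray = 42.757 + 79.832 + 6.726
Gray = 129.315 → round half up → 129
Gray = 129


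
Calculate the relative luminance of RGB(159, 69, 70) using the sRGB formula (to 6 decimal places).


Linearize each channel (sRGB transfer function): c = v/255; c_lin = c/12.92 if c ≤ 0.04045, else ((c+0.055)/1.055)^2.4
  R: 159/255 ≈ 0.623529 > 0.04045 → ((0.623529+0.055)/1.055)^2.4 ≈ 0.346704
  G: 69/255 ≈ 0.270588 > 0.04045 → ((0.270588+0.055)/1.055)^2.4 ≈ 0.059511
  B: 70/255 ≈ 0.274510 > 0.04045 → ((0.274510+0.055)/1.055)^2.4 ≈ 0.061246
R_lin = 0.346704, G_lin = 0.059511, B_lin = 0.061246
L = 0.2126×R + 0.7152×G + 0.0722×B
L = 0.2126×0.346704 + 0.7152×0.059511 + 0.0722×0.061246
L ≈ 0.120694


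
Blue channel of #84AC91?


Color: #84AC91
R = 84 = 132
G = AC = 172
B = 91 = 145
Blue = 145


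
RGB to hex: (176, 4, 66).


R = 176 → B0 (hex)
G = 4 → 04 (hex)
B = 66 → 42 (hex)
Hex = #B00442


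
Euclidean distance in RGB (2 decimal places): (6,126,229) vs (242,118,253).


d = √[(R₁-R₂)² + (G₁-G₂)² + (B₁-B₂)²]
d = √[(6-242)² + (126-118)² + (229-253)²]
d = √[55696 + 64 + 576]
d = √56336
d ≈ 237.35


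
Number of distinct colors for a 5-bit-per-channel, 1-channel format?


Total bits = 5 bits/channel × 1 channels = 5 bits
Distinct colors = 2^5
= 32 colors


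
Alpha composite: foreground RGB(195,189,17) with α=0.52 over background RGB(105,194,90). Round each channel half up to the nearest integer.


C = α×F + (1-α)×B, with 1-α = 0.48
R: 0.52×195 + 0.48×105 = 101.40 + 50.40 = 151.80 → 152
G: 0.52×189 + 0.48×194 = 98.28 + 93.12 = 191.40 → 191
B: 0.52×17 + 0.48×90 = 8.84 + 43.20 = 52.04 → 52
= RGB(152, 191, 52)


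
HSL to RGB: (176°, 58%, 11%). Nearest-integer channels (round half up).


H=176°, S=0.58, L=0.11
C = (1-|2L-1|)×S = (1-|-0.78|)×0.58 = 0.1276
H' = H/60 = 176/60 ≈ 2.9333; X = C×(1-|H' mod 2 - 1|) ≈ 0.1191
m = L - C/2 = 0.11 - 0.0638 = 0.0462
Sector ⌊H'⌋ = 2 → (R',G',B') = (0.0, 0.1276, ≈0.1191)
RGB = ((R'+m)×255, (G'+m)×255, (B'+m)×255) = (11.781, 44.319, 42.1498)
Round half up → RGB(12, 44, 42)


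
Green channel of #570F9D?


Color: #570F9D
R = 57 = 87
G = 0F = 15
B = 9D = 157
Green = 15


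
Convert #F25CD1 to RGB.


F2 → 242 (R)
5C → 92 (G)
D1 → 209 (B)
= RGB(242, 92, 209)


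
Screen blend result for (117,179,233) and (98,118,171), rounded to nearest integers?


Screen: C = 255 - (255-A)×(255-B)/255, rounded to nearest integer
R: 255 - (255-117)×(255-98)/255 = 255 - 21666/255 ≈ 255 - 84.965 = 170.035 → 170
G: 255 - (255-179)×(255-118)/255 = 255 - 10412/255 ≈ 255 - 40.831 = 214.169 → 214
B: 255 - (255-233)×(255-171)/255 = 255 - 1848/255 ≈ 255 - 7.247 = 247.753 → 248
= RGB(170, 214, 248)


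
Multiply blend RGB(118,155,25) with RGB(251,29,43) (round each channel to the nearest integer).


Multiply: C = A×B/255, rounded to nearest integer
R: 118×251/255 = 29618/255 ≈ 116.149 → 116
G: 155×29/255 = 4495/255 ≈ 17.627 → 18
B: 25×43/255 = 1075/255 ≈ 4.216 → 4
= RGB(116, 18, 4)


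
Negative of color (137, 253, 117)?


Invert: (255-R, 255-G, 255-B)
R: 255-137 = 118
G: 255-253 = 2
B: 255-117 = 138
= RGB(118, 2, 138)


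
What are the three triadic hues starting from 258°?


Triadic: equally spaced at 120° intervals
H1 = 258°
H2 = (258 + 120) mod 360 = 18°
H3 = (258 + 240) mod 360 = 138°
Triadic = 258°, 18°, 138°


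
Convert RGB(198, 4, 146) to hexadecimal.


R = 198 → C6 (hex)
G = 4 → 04 (hex)
B = 146 → 92 (hex)
Hex = #C60492


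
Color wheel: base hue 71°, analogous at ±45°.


Base hue: 71°
Left analog: (71 - 45) mod 360 = 26°
Right analog: (71 + 45) mod 360 = 116°
Analogous hues = 26° and 116°


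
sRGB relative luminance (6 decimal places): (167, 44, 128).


Linearize each channel (sRGB transfer function): c = v/255; c_lin = c/12.92 if c ≤ 0.04045, else ((c+0.055)/1.055)^2.4
  R: 167/255 ≈ 0.654902 > 0.04045 → ((0.654902+0.055)/1.055)^2.4 ≈ 0.386429
  G: 44/255 ≈ 0.172549 > 0.04045 → ((0.172549+0.055)/1.055)^2.4 ≈ 0.025187
  B: 128/255 ≈ 0.501961 > 0.04045 → ((0.501961+0.055)/1.055)^2.4 ≈ 0.215861
R_lin = 0.386429, G_lin = 0.025187, B_lin = 0.215861
L = 0.2126×R + 0.7152×G + 0.0722×B
L = 0.2126×0.386429 + 0.7152×0.025187 + 0.0722×0.215861
L ≈ 0.115754


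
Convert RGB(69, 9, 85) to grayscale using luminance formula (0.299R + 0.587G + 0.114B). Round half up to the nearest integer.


Gray = 0.299×R + 0.587×G + 0.114×B
Gray = 0.299×69 + 0.587×9 + 0.114×85
Gray = 20.631 + 5.283 + 9.690
Gray = 35.604 → round half up → 36
Gray = 36


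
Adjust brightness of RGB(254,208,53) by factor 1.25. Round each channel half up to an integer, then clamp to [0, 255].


Multiply each channel by 1.25, round half up, clamp to [0, 255]
R: 254×1.25 = 317.5 → round → 318 → clamp → 255
G: 208×1.25 = 260 → clamp → 255
B: 53×1.25 = 66.25 → round → 66
= RGB(255, 255, 66)


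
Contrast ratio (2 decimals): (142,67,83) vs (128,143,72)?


Linearize each sRGB channel c=v/255: c/12.92 if c ≤ 0.04045 else ((c+0.055)/1.055)^2.4
L = 0.2126×R_lin + 0.7152×G_lin + 0.0722×B_lin
Color 1 (142,67,83):
  R=142: 142/255≈0.5569 > 0.04045 → ((0.5569+0.055)/1.055)^2.4 ≈ 0.27050
  G=67: 67/255≈0.2627 > 0.04045 → ((0.2627+0.055)/1.055)^2.4 ≈ 0.05613
  B=83: 83/255≈0.3255 > 0.04045 → ((0.3255+0.055)/1.055)^2.4 ≈ 0.08650
  L1 = 0.2126×0.27050 + 0.7152×0.05613 + 0.0722×0.08650 ≈ 0.10390
Color 2 (128,143,72):
  R=128: 128/255≈0.5020 > 0.04045 → ((0.5020+0.055)/1.055)^2.4 ≈ 0.21586
  G=143: 143/255≈0.5608 > 0.04045 → ((0.5608+0.055)/1.055)^2.4 ≈ 0.27468
  B=72: 72/255≈0.2824 > 0.04045 → ((0.2824+0.055)/1.055)^2.4 ≈ 0.06480
  L2 = 0.2126×0.21586 + 0.7152×0.27468 + 0.0722×0.06480 ≈ 0.24702
Lighter = 0.24702, Darker = 0.10390
Ratio = (L_lighter + 0.05) / (L_darker + 0.05)
Ratio = (0.24702 + 0.05) / (0.10390 + 0.05) = 0.29702 / 0.15390 ≈ 1.9300
Ratio ≈ 1.93:1


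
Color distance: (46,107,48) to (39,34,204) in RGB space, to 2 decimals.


d = √[(R₁-R₂)² + (G₁-G₂)² + (B₁-B₂)²]
d = √[(46-39)² + (107-34)² + (48-204)²]
d = √[49 + 5329 + 24336]
d = √29714
d ≈ 172.38


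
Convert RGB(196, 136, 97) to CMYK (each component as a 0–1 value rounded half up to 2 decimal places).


R'=196/255≈0.7686, G'=136/255≈0.5333, B'=97/255≈0.3804
K = 1 - max(R',G',B') = 1 - 196/255 = 59/255 = 0.23137… → 0.23
(1-R'-K)/(1-K) simplifies to (max-R)/max with max = 196:
C = (196-196)/196 = 0/196 = 0 → 0.00
M = (196-136)/196 = 60/196 = 0.30612… → 0.31
Y = (196-97)/196 = 99/196 = 0.50510… → 0.51
= CMYK(0.00, 0.31, 0.51, 0.23)


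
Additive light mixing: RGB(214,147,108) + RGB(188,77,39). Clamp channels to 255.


Additive: each channel = min(255, C₁+C₂)
R: 214+188 = 402 → 255
G: 147+77 = 224 → 224
B: 108+39 = 147 → 147
= RGB(255, 224, 147)


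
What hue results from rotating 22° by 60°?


New hue = (H + rotation) mod 360
New hue = (22 + 60) mod 360
= 82 mod 360
= 82°


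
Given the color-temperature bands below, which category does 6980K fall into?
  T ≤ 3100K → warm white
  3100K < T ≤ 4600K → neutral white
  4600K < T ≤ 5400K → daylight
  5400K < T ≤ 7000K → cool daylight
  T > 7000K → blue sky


Temperature: 6980K
5400K < 6980K ≤ 7000K → cool daylight
Classification: cool daylight


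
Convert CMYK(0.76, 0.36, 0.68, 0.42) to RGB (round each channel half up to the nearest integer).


R = 255 × (1-C) × (1-K) = 255 × 0.24 × 0.58 = 35.496 → 35
G = 255 × (1-M) × (1-K) = 255 × 0.64 × 0.58 = 94.656 → 95
B = 255 × (1-Y) × (1-K) = 255 × 0.32 × 0.58 = 47.328 → 47
= RGB(35, 95, 47)


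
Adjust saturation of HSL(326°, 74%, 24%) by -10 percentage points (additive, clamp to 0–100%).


Original S = 74%
Adjustment = -10 percentage points
New S = 74 + (-10) = 64
Clamp to [0, 100] → 64
= HSL(326°, 64%, 24%)


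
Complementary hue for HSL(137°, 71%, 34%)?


Complement = opposite side of color wheel = hue + 180°
H' = (137 + 180) mod 360 = 317°
S and L unchanged.
= HSL(317°, 71%, 34%)


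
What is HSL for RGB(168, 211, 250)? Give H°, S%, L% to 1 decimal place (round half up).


Normalize: R'=168/255≈0.6588, G'=211/255≈0.8275, B'=250/255≈0.9804
Max=250/255, Min=168/255, Δ=Max-Min=82/255
L = (Max+Min)/2 = (250+168)/510 = 418/510 = 0.81960… → L = 82.0%
L > 0.5 → S = Δ/(2-Max-Min) = 82/(510-250-168) = 82/92 = 0.89130… → S = 89.1%
(the 1/255 factors cancel in S and H, so raw channel differences can be used)
Max is B' → H = 60 × ((R-G)/Δ + 4) = 60 × ((168-211)/82 + 4)
  -43/82 + 4 = -0.5243… + 4 = 3.4756…
  H = 60 × 3.4756… = 208.536…° → H = 208.5°
= HSL(208.5°, 89.1%, 82.0%)


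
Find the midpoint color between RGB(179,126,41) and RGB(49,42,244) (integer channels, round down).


Midpoint: each channel = ⌊(C₁+C₂)/2⌋
R: ⌊(179+49)/2⌋ = 114
G: ⌊(126+42)/2⌋ = 84
B: ⌊(41+244)/2⌋ = 142
= RGB(114, 84, 142)


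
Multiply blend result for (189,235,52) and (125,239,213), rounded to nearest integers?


Multiply: C = A×B/255, rounded to nearest integer
R: 189×125/255 = 23625/255 ≈ 92.647 → 93
G: 235×239/255 = 56165/255 ≈ 220.255 → 220
B: 52×213/255 = 11076/255 ≈ 43.435 → 43
= RGB(93, 220, 43)


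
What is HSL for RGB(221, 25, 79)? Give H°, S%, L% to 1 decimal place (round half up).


Normalize: R'=221/255≈0.8667, G'=25/255≈0.0980, B'=79/255≈0.3098
Max=221/255, Min=25/255, Δ=Max-Min=196/255
L = (Max+Min)/2 = (221+25)/510 = 246/510 = 0.48235… → L = 48.2%
L ≤ 0.5 → S = Δ/(Max+Min) = 196/(221+25) = 196/246 = 0.79674… → S = 79.7%
(the 1/255 factors cancel in S and H, so raw channel differences can be used)
Max is R' → H = 60 × (((G-B)/Δ) mod 6) = 60 × (((25-79)/196) mod 6)
  (-54)/196 = -0.2755…; negative, so add 6 → 5.7244…
  H = 60 × 5.7244… = 343.469…° → H = 343.5°
= HSL(343.5°, 79.7%, 48.2%)


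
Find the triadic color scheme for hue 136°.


Triadic: equally spaced at 120° intervals
H1 = 136°
H2 = (136 + 120) mod 360 = 256°
H3 = (136 + 240) mod 360 = 16°
Triadic = 136°, 256°, 16°


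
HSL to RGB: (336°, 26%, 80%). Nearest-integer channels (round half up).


H=336°, S=0.26, L=0.80
C = (1-|2L-1|)×S = (1-|0.60|)×0.26 = 0.104
H' = H/60 = 336/60 ≈ 5.6000; X = C×(1-|H' mod 2 - 1|) = 0.0416
m = L - C/2 = 0.80 - 0.052 = 0.748
Sector ⌊H'⌋ = 5 → (R',G',B') = (0.104, 0.0, 0.0416)
RGB = ((R'+m)×255, (G'+m)×255, (B'+m)×255) = (217.26, 190.74, 201.348)
Round half up → RGB(217, 191, 201)


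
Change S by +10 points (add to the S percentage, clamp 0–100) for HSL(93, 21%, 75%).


Original S = 21%
Adjustment = +10 percentage points
New S = 21 + (10) = 31
Clamp to [0, 100] → 31
= HSL(93°, 31%, 75%)


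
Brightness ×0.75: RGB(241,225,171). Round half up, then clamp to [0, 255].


Multiply each channel by 0.75, round half up, clamp to [0, 255]
R: 241×0.75 = 180.75 → round → 181
G: 225×0.75 = 168.75 → round → 169
B: 171×0.75 = 128.25 → round → 128
= RGB(181, 169, 128)


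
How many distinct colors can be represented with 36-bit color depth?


Colors = 2^bits = 2^36
= 68,719,476,736 colors


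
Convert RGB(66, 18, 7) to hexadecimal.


R = 66 → 42 (hex)
G = 18 → 12 (hex)
B = 7 → 07 (hex)
Hex = #421207


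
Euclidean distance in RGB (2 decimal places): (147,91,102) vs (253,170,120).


d = √[(R₁-R₂)² + (G₁-G₂)² + (B₁-B₂)²]
d = √[(147-253)² + (91-170)² + (102-120)²]
d = √[11236 + 6241 + 324]
d = √17801
d ≈ 133.42


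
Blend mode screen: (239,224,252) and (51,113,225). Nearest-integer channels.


Screen: C = 255 - (255-A)×(255-B)/255, rounded to nearest integer
R: 255 - (255-239)×(255-51)/255 = 255 - 3264/255 ≈ 255 - 12.800 = 242.200 → 242
G: 255 - (255-224)×(255-113)/255 = 255 - 4402/255 ≈ 255 - 17.263 = 237.737 → 238
B: 255 - (255-252)×(255-225)/255 = 255 - 90/255 ≈ 255 - 0.353 = 254.647 → 255
= RGB(242, 238, 255)


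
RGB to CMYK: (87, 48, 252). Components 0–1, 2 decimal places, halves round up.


R'=87/255≈0.3412, G'=48/255≈0.1882, B'=252/255≈0.9882
K = 1 - max(R',G',B') = 1 - 252/255 = 3/255 = 0.01176… → 0.01
(1-R'-K)/(1-K) simplifies to (max-R)/max with max = 252:
C = (252-87)/252 = 165/252 = 0.65476… → 0.65
M = (252-48)/252 = 204/252 = 0.80952… → 0.81
Y = (252-252)/252 = 0/252 = 0 → 0.00
= CMYK(0.65, 0.81, 0.00, 0.01)


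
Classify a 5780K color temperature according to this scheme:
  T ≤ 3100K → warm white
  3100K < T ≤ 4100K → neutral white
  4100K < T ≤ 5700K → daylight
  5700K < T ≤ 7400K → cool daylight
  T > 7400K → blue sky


Temperature: 5780K
5700K < 5780K ≤ 7400K → cool daylight
Classification: cool daylight


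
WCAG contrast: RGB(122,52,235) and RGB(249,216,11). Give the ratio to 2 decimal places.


Linearize each sRGB channel c=v/255: c/12.92 if c ≤ 0.04045 else ((c+0.055)/1.055)^2.4
L = 0.2126×R_lin + 0.7152×G_lin + 0.0722×B_lin
Color 1 (122,52,235):
  R=122: 122/255≈0.4784 > 0.04045 → ((0.4784+0.055)/1.055)^2.4 ≈ 0.19462
  G=52: 52/255≈0.2039 > 0.04045 → ((0.2039+0.055)/1.055)^2.4 ≈ 0.03434
  B=235: 235/255≈0.9216 > 0.04045 → ((0.9216+0.055)/1.055)^2.4 ≈ 0.83077
  L1 = 0.2126×0.19462 + 0.7152×0.03434 + 0.0722×0.83077 ≈ 0.12592
Color 2 (249,216,11):
  R=249: 249/255≈0.9765 > 0.04045 → ((0.9765+0.055)/1.055)^2.4 ≈ 0.94731
  G=216: 216/255≈0.8471 > 0.04045 → ((0.8471+0.055)/1.055)^2.4 ≈ 0.68669
  B=11: 11/255≈0.0431 > 0.04045 → ((0.0431+0.055)/1.055)^2.4 ≈ 0.00335
  L2 = 0.2126×0.94731 + 0.7152×0.68669 + 0.0722×0.00335 ≈ 0.69276
Lighter = 0.69276, Darker = 0.12592
Ratio = (L_lighter + 0.05) / (L_darker + 0.05)
Ratio = (0.69276 + 0.05) / (0.12592 + 0.05) = 0.74276 / 0.17592 ≈ 4.2222
Ratio ≈ 4.22:1


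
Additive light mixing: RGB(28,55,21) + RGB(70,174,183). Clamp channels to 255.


Additive: each channel = min(255, C₁+C₂)
R: 28+70 = 98 → 98
G: 55+174 = 229 → 229
B: 21+183 = 204 → 204
= RGB(98, 229, 204)


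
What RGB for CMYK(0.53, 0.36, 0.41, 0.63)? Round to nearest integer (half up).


R = 255 × (1-C) × (1-K) = 255 × 0.47 × 0.37 = 44.3445 → 44
G = 255 × (1-M) × (1-K) = 255 × 0.64 × 0.37 = 60.384 → 60
B = 255 × (1-Y) × (1-K) = 255 × 0.59 × 0.37 = 55.6665 → 56
= RGB(44, 60, 56)


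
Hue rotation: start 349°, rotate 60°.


New hue = (H + rotation) mod 360
New hue = (349 + 60) mod 360
= 409 mod 360
= 49°


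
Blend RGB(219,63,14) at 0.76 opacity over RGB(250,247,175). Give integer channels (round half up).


C = α×F + (1-α)×B, with 1-α = 0.24
R: 0.76×219 + 0.24×250 = 166.44 + 60.00 = 226.44 → 226
G: 0.76×63 + 0.24×247 = 47.88 + 59.28 = 107.16 → 107
B: 0.76×14 + 0.24×175 = 10.64 + 42.00 = 52.64 → 53
= RGB(226, 107, 53)
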